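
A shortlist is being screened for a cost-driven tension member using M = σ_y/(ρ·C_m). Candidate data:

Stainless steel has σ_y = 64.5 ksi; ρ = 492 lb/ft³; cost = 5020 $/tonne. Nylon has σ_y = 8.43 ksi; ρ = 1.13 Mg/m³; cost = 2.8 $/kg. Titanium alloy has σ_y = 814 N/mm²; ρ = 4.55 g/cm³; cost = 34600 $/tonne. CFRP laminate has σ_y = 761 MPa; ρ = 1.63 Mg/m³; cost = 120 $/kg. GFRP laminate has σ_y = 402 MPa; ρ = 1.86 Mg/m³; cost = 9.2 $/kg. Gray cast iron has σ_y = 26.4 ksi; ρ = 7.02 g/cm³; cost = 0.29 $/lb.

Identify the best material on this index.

Normalizing units and computing the index:
  stainless steel: σ_y = 444.7 MPa, ρ = 7881 kg/m³, cost = 5.020 $/kg
  nylon: σ_y = 58.12 MPa, ρ = 1130 kg/m³, cost = 2.800 $/kg
  titanium alloy: σ_y = 814.0 MPa, ρ = 4550 kg/m³, cost = 34.60 $/kg
  CFRP laminate: σ_y = 761.0 MPa, ρ = 1630 kg/m³, cost = 120.0 $/kg
  GFRP laminate: σ_y = 402.0 MPa, ρ = 1860 kg/m³, cost = 9.200 $/kg
  gray cast iron: σ_y = 182.0 MPa, ρ = 7020 kg/m³, cost = 0.6393 $/kg
  gray cast iron: M = 40.6 kN·m per $
  GFRP laminate: M = 23.5 kN·m per $
  nylon: M = 18.4 kN·m per $
  stainless steel: M = 11.2 kN·m per $
  titanium alloy: M = 5.17 kN·m per $
  CFRP laminate: M = 3.89 kN·m per $
Highest index: gray cast iron.

gray cast iron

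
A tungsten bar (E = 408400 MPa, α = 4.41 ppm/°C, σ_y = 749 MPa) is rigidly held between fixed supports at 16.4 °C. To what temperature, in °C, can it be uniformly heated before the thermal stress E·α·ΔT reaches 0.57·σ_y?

253 °C

E = 408400 MPa = 408.4 GPa.
E·α·ΔT = 426.9 MPa ⇒ ΔT = 426.9 / (408.4×10³ × 4.41×10⁻⁶) = 237.0 K.
T = 16.4 + 237.0 = 253.4 °C.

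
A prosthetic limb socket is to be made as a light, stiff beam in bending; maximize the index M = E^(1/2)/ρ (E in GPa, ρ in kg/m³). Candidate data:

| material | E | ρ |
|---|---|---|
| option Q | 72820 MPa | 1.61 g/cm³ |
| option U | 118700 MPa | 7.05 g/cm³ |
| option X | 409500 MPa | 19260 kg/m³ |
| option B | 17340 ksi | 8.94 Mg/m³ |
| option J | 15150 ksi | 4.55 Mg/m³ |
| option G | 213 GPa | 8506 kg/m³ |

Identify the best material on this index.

option Q

Normalizing units and computing the index:
  option Q: E = 72.82 GPa, ρ = 1610 kg/m³
  option U: E = 118.7 GPa, ρ = 7050 kg/m³
  option X: E = 409.5 GPa, ρ = 19260 kg/m³
  option B: E = 119.6 GPa, ρ = 8940 kg/m³
  option J: E = 104.5 GPa, ρ = 4550 kg/m³
  option G: E = 213.0 GPa, ρ = 8506 kg/m³
  option Q: M = 5.30×10⁻³
  option J: M = 2.25×10⁻³
  option G: M = 1.72×10⁻³
  option U: M = 1.55×10⁻³
  option B: M = 1.22×10⁻³
  option X: M = 1.05×10⁻³
Option Q ranks first.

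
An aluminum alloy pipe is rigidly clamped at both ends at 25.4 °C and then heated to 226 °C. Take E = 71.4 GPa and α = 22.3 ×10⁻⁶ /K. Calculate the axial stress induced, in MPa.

ΔT = 200.6 K. Constrained thermal stress σ = E·α·ΔT = 71.40×10³ MPa × 22.3×10⁻⁶ × 200.6 = 319 MPa (compressive).

319 MPa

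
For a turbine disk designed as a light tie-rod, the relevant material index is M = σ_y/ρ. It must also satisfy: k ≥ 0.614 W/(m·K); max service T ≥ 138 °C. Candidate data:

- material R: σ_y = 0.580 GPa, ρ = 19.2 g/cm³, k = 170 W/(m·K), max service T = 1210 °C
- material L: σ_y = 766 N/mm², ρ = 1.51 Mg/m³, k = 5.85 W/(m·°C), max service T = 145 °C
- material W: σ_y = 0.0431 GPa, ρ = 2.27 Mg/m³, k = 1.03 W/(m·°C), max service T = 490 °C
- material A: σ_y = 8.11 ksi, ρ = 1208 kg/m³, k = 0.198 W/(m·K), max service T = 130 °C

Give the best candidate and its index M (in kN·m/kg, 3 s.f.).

material L, M = 507 kN·m/kg

Screen on constraints: k ≥ 0.614 W/(m·K); max service T ≥ 138 °C. Survivors: material R, material L, material W.
Putting every candidate on a common basis:
  material R: σ_y = 580.0 MPa, ρ = 19200 kg/m³
  material L: σ_y = 766.0 MPa, ρ = 1510 kg/m³
  material W: σ_y = 43.10 MPa, ρ = 2270 kg/m³
  material L: M = 507 kN·m/kg
  material R: M = 30.2 kN·m/kg
  material W: M = 19.0 kN·m/kg
Highest index: material L.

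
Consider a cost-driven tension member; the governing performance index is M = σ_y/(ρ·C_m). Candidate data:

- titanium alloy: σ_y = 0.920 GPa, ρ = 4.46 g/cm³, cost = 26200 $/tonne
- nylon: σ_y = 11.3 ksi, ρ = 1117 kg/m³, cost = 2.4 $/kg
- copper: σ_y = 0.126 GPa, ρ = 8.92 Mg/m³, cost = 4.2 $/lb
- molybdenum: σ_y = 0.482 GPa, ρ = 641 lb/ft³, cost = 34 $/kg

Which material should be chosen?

nylon

Putting every candidate on a common basis:
  titanium alloy: σ_y = 920.0 MPa, ρ = 4460 kg/m³, cost = 26.20 $/kg
  nylon: σ_y = 77.91 MPa, ρ = 1117 kg/m³, cost = 2.400 $/kg
  copper: σ_y = 126.0 MPa, ρ = 8920 kg/m³, cost = 9.259 $/kg
  molybdenum: σ_y = 482.0 MPa, ρ = 10270 kg/m³, cost = 34.00 $/kg
  nylon: M = 29.1 kN·m per $
  titanium alloy: M = 7.87 kN·m per $
  copper: M = 1.53 kN·m per $
  molybdenum: M = 1.38 kN·m per $
The maximum is for nylon.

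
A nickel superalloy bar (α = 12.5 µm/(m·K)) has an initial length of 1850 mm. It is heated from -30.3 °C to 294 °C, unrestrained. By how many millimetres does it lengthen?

7.50 mm

ΔT = 294 − (-30.3) = 324.3 K.
ΔL = α·L₀·ΔT = 12.5×10⁻⁶ × 1850 mm × 324.3 K = 7.50 mm.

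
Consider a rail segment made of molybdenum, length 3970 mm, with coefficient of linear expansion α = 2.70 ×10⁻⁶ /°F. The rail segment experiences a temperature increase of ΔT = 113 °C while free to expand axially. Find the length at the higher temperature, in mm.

Convert α: 2.70×10⁻⁶/°F × (9/5) = 4.86×10⁻⁶/K.
ΔL = α·L₀·ΔT = 4.86×10⁻⁶ × 3970 mm × 113.0 K = 2.18 mm.
L = L₀ + ΔL = 3970 + 2.18 = 3972.2 mm.

3972.2 mm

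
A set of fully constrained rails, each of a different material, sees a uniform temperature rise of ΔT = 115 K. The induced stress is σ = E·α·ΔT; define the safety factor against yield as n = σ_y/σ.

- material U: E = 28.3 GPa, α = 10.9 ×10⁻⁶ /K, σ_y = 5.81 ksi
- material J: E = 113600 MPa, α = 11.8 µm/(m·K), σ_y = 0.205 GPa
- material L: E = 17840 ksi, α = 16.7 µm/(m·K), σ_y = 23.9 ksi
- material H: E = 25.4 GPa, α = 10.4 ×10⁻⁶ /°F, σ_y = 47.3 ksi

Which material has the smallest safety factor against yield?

material L

With everything in SI (GPa, ×10⁻⁶/K, MPa):
  material U: E = 28.30, α = 10.9, σ_y = 40.06 → σ = 35.5 MPa, n = 1.13
  material J: E = 113.6, α = 11.8, σ_y = 205.0 → σ = 154 MPa, n = 1.33
  material L: E = 123.0, α = 16.7, σ_y = 164.8 → σ = 236 MPa, n = 0.698
  material H: E = 25.40, α = 18.7, σ_y = 326.1 → σ = 54.7 MPa, n = 5.96
The minimum is material L at n = 0.698.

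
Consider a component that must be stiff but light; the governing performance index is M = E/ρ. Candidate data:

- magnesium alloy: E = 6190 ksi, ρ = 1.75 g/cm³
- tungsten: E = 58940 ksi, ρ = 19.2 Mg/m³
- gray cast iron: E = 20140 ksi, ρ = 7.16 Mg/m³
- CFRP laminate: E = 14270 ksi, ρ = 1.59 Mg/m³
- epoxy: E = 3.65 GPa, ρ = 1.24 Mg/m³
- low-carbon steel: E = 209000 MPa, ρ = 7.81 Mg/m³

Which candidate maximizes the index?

CFRP laminate

In SI units:
  magnesium alloy: E = 42.68 GPa, ρ = 1750 kg/m³
  tungsten: E = 406.4 GPa, ρ = 19200 kg/m³
  gray cast iron: E = 138.9 GPa, ρ = 7160 kg/m³
  CFRP laminate: E = 98.39 GPa, ρ = 1590 kg/m³
  epoxy: E = 3.650 GPa, ρ = 1240 kg/m³
  low-carbon steel: E = 209.0 GPa, ρ = 7810 kg/m³
  CFRP laminate: M = 61.9 MN·m/kg
  low-carbon steel: M = 26.8 MN·m/kg
  magnesium alloy: M = 24.4 MN·m/kg
  tungsten: M = 21.2 MN·m/kg
  gray cast iron: M = 19.4 MN·m/kg
  epoxy: M = 2.94 MN·m/kg
Highest index: CFRP laminate.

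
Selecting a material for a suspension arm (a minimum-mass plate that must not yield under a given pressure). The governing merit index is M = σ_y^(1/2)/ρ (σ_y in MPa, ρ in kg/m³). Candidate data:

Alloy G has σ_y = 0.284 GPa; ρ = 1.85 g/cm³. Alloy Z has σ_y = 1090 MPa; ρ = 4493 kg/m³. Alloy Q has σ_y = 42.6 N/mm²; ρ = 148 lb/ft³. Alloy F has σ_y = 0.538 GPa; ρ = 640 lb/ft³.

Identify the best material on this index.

alloy G

After converting to SI:
  alloy G: σ_y = 284.0 MPa, ρ = 1850 kg/m³
  alloy Z: σ_y = 1090 MPa, ρ = 4493 kg/m³
  alloy Q: σ_y = 42.60 MPa, ρ = 2371 kg/m³
  alloy F: σ_y = 538.0 MPa, ρ = 10250 kg/m³
  alloy G: M = 9.11×10⁻³
  alloy Z: M = 7.35×10⁻³
  alloy Q: M = 2.75×10⁻³
  alloy F: M = 2.26×10⁻³
Alloy G ranks first.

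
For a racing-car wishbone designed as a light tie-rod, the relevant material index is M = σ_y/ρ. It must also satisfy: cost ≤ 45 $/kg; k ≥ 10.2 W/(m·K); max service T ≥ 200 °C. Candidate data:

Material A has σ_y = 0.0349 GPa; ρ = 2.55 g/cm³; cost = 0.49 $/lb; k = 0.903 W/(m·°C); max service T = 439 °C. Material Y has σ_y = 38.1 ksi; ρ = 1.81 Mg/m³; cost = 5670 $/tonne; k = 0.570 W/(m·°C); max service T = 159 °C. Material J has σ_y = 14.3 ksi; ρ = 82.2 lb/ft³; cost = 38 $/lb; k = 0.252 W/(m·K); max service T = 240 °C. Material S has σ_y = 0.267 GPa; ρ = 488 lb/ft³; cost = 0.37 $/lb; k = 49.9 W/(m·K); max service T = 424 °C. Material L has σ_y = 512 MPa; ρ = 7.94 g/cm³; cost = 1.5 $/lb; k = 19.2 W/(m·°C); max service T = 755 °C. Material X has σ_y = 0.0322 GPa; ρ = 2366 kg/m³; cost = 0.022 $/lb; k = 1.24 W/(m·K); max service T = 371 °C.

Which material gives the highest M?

material L

Screen on constraints: cost ≤ 45 $/kg; k ≥ 10.2 W/(m·K); max service T ≥ 200 °C. Survivors: material S, material L.
After converting to SI:
  material S: σ_y = 267.0 MPa, ρ = 7817 kg/m³
  material L: σ_y = 512.0 MPa, ρ = 7940 kg/m³
  material L: M = 64.5 kN·m/kg
  material S: M = 34.2 kN·m/kg
Material L has the largest M.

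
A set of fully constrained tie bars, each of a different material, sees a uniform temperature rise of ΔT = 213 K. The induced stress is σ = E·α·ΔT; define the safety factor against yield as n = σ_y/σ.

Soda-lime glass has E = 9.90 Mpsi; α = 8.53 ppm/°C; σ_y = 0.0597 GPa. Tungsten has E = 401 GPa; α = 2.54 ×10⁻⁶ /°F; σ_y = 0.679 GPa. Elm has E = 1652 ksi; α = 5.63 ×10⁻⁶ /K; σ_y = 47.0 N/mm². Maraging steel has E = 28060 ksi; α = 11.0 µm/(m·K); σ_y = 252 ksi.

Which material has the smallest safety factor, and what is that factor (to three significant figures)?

soda-lime glass, n = 0.481

Converting E to GPa, α to ×10⁻⁶/K, σ_y to MPa, then σ and n for each:
  soda-lime glass: E = 68.26, α = 8.53, σ_y = 59.70 → σ = 124 MPa, n = 0.481
  tungsten: E = 401.0, α = 4.57, σ_y = 679.0 → σ = 391 MPa, n = 1.74
  elm: E = 11.39, α = 5.63, σ_y = 47.00 → σ = 13.7 MPa, n = 3.44
  maraging steel: E = 193.5, α = 11.0, σ_y = 1737 → σ = 453 MPa, n = 3.83
The minimum is soda-lime glass at n = 0.481.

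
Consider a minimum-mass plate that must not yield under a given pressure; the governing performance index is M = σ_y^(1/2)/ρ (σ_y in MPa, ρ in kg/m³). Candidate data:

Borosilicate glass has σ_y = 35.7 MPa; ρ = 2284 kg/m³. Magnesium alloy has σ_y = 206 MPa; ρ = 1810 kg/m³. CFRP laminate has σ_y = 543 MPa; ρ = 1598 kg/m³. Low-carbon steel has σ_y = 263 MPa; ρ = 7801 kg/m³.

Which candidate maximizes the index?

CFRP laminate

Computing M directly (units already consistent):
  CFRP laminate: M = 14.6×10⁻³
  magnesium alloy: M = 7.93×10⁻³
  borosilicate glass: M = 2.62×10⁻³
  low-carbon steel: M = 2.08×10⁻³
The maximum is for CFRP laminate.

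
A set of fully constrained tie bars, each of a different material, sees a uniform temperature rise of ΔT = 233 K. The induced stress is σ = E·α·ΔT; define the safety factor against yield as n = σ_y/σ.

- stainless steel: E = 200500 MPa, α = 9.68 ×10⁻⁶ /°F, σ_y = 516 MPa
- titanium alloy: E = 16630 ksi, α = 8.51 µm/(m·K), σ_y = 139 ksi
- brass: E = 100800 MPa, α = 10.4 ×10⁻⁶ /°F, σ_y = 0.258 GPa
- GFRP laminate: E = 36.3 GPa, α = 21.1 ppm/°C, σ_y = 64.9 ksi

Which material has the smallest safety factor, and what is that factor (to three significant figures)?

brass, n = 0.587

Converting E to GPa, α to ×10⁻⁶/K, σ_y to MPa, then σ and n for each:
  stainless steel: E = 200.5, α = 17.4, σ_y = 516.0 → σ = 814 MPa, n = 0.634
  titanium alloy: E = 114.7, α = 8.51, σ_y = 958.4 → σ = 227 MPa, n = 4.22
  brass: E = 100.8, α = 18.7, σ_y = 258.0 → σ = 440 MPa, n = 0.587
  GFRP laminate: E = 36.30, α = 21.1, σ_y = 447.5 → σ = 178 MPa, n = 2.51
Smallest n: brass with n = 0.587.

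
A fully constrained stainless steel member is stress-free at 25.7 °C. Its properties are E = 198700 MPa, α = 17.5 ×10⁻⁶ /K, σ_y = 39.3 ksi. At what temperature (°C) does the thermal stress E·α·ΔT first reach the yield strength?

E = 198700 MPa = 198.7 GPa.
σ_y = 39.3 ksi = 271.0 MPa.
E·α·ΔT = 271.0 MPa ⇒ ΔT = 271.0 / (198.7×10³ × 17.5×10⁻⁶) = 77.92 K.
T = 25.7 + 77.92 = 103.6 °C.

104 °C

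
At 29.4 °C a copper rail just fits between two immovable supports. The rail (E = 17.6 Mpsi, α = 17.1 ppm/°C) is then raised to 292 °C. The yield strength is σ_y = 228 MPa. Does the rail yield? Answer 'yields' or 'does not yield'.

yields

E = 17.6 Mpsi = 121.3 GPa.
ΔT = 262.6 K. Constrained thermal stress σ = E·α·ΔT = 121.3×10³ MPa × 17.1×10⁻⁶ × 262.6 = 545 MPa (compressive).
Compare to σ_y = 228 MPa: σ ≥ σ_y, so it yields.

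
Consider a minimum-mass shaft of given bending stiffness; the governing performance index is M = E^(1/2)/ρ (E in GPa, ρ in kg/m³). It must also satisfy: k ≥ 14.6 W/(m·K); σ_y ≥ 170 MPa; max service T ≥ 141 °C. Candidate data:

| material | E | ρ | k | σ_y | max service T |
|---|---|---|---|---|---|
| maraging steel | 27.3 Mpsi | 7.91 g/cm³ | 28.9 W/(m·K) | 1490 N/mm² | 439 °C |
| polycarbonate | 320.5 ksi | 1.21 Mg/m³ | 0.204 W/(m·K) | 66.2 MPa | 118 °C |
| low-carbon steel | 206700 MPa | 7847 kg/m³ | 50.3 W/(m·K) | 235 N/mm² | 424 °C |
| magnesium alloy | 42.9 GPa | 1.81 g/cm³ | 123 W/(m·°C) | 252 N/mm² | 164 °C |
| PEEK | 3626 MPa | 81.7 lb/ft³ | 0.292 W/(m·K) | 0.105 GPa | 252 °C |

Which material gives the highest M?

magnesium alloy

Screen on constraints: k ≥ 14.6 W/(m·K); σ_y ≥ 170 MPa; max service T ≥ 141 °C. Survivors: maraging steel, low-carbon steel, magnesium alloy.
Convert each candidate to consistent units, then evaluate M:
  maraging steel: E = 188.2 GPa, ρ = 7910 kg/m³
  low-carbon steel: E = 206.7 GPa, ρ = 7847 kg/m³
  magnesium alloy: E = 42.90 GPa, ρ = 1810 kg/m³
  magnesium alloy: M = 3.62×10⁻³
  low-carbon steel: M = 1.83×10⁻³
  maraging steel: M = 1.73×10⁻³
The maximum is for magnesium alloy.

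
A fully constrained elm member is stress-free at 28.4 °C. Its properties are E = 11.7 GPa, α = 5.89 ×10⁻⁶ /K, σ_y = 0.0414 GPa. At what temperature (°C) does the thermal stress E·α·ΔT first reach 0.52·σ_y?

σ_y = 0.0414 GPa = 41.40 MPa.
E·α·ΔT = 21.53 MPa ⇒ ΔT = 21.53 / (11.70×10³ × 5.89×10⁻⁶) = 312.4 K.
T = 28.4 + 312.4 = 340.8 °C.

341 °C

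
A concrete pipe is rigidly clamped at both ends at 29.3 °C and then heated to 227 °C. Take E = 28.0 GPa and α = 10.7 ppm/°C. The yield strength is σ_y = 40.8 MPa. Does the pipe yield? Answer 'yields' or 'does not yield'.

yields

ΔT = 197.7 K. Constrained thermal stress σ = E·α·ΔT = 28.00×10³ MPa × 10.7×10⁻⁶ × 197.7 = 59.2 MPa (compressive).
Compare to σ_y = 40.8 MPa: σ ≥ σ_y, so it yields.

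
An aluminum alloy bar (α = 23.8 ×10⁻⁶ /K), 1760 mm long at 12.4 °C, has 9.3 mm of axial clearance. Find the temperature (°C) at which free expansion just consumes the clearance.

234 °C

α·L₀·ΔT = 9.3 mm ⇒ ΔT = 9.3 / (23.8×10⁻⁶ × 1760.0) = 222.0 K.
T = 12.4 + 222.0 = 234.4 °C.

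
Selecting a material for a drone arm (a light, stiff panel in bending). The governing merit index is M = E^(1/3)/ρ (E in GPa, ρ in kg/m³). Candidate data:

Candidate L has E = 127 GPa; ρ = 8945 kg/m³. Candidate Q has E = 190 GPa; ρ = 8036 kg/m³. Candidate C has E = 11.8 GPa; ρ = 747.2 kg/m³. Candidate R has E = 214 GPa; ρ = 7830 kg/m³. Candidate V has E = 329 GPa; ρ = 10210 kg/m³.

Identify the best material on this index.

candidate C

Evaluate M for each candidate:
  candidate C: M = 3.05×10⁻³
  candidate R: M = 0.764×10⁻³
  candidate Q: M = 0.715×10⁻³
  candidate V: M = 0.676×10⁻³
  candidate L: M = 0.562×10⁻³
Candidate C has the largest M.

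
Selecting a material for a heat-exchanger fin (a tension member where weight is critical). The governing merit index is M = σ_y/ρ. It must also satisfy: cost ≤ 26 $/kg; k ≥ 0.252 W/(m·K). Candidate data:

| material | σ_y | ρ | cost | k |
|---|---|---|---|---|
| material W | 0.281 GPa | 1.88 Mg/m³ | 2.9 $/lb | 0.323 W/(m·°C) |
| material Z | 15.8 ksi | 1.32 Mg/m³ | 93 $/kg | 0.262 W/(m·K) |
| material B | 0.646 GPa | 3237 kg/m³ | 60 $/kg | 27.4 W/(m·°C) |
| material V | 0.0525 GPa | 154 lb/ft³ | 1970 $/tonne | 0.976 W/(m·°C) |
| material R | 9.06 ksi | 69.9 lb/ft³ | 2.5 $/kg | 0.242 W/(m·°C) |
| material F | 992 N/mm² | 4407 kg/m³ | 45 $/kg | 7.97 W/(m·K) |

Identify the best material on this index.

Screen on constraints: cost ≤ 26 $/kg; k ≥ 0.252 W/(m·K). Survivors: material W, material V.
After converting to SI:
  material W: σ_y = 281.0 MPa, ρ = 1880 kg/m³
  material V: σ_y = 52.50 MPa, ρ = 2467 kg/m³
  material W: M = 149 kN·m/kg
  material V: M = 21.3 kN·m/kg
Material W ranks first.

material W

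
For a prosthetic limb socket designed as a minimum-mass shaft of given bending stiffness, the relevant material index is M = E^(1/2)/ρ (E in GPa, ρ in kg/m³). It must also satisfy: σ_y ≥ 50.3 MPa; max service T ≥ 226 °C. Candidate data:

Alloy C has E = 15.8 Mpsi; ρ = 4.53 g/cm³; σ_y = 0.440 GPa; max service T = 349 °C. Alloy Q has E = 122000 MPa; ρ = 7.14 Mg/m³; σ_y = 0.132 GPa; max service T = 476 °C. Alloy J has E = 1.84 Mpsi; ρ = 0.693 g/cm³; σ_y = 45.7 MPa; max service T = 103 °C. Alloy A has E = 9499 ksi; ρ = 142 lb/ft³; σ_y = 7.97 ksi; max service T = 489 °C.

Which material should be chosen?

Screen on constraints: σ_y ≥ 50.3 MPa; max service T ≥ 226 °C. Survivors: alloy C, alloy Q, alloy A.
Normalizing units and computing the index:
  alloy C: E = 108.9 GPa, ρ = 4530 kg/m³
  alloy Q: E = 122.0 GPa, ρ = 7140 kg/m³
  alloy A: E = 65.49 GPa, ρ = 2275 kg/m³
  alloy A: M = 3.56×10⁻³
  alloy C: M = 2.30×10⁻³
  alloy Q: M = 1.55×10⁻³
Alloy A ranks first.

alloy A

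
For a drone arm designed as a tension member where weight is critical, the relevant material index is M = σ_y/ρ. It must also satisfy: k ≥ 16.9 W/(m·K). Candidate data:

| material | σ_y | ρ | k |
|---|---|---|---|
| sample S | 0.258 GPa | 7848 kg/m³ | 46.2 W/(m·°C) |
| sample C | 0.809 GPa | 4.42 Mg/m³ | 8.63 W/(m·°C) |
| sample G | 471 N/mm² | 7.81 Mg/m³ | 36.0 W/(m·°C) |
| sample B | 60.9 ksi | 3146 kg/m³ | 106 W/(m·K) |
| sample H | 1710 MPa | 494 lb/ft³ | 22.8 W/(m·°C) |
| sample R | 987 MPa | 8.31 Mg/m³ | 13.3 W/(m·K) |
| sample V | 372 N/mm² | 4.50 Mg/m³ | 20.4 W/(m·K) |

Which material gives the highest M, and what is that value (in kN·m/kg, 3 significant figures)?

sample H, M = 216 kN·m/kg

Screen on constraints: k ≥ 16.9 W/(m·K). Survivors: sample S, sample G, sample B, sample H, sample V.
Putting every candidate on a common basis:
  sample S: σ_y = 258.0 MPa, ρ = 7848 kg/m³
  sample G: σ_y = 471.0 MPa, ρ = 7810 kg/m³
  sample B: σ_y = 419.9 MPa, ρ = 3146 kg/m³
  sample H: σ_y = 1710 MPa, ρ = 7913 kg/m³
  sample V: σ_y = 372.0 MPa, ρ = 4500 kg/m³
  sample H: M = 216 kN·m/kg
  sample B: M = 133 kN·m/kg
  sample V: M = 82.7 kN·m/kg
  sample G: M = 60.3 kN·m/kg
  sample S: M = 32.9 kN·m/kg
Sample H ranks first.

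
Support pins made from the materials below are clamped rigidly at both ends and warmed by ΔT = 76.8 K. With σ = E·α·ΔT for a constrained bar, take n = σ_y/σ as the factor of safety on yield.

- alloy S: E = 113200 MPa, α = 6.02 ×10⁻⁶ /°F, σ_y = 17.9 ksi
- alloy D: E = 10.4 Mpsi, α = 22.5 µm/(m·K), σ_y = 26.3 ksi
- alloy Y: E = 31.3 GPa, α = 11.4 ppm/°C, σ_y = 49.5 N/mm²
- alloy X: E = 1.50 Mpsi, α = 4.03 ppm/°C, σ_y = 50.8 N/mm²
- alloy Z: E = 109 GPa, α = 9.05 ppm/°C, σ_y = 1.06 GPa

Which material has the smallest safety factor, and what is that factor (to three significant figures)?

With everything in SI (GPa, ×10⁻⁶/K, MPa):
  alloy S: E = 113.2, α = 10.8, σ_y = 123.4 → σ = 94.2 MPa, n = 1.31
  alloy D: E = 71.71, α = 22.5, σ_y = 181.3 → σ = 124 MPa, n = 1.46
  alloy Y: E = 31.30, α = 11.4, σ_y = 49.50 → σ = 27.4 MPa, n = 1.81
  alloy X: E = 10.34, α = 4.03, σ_y = 50.80 → σ = 3.20 MPa, n = 15.9
  alloy Z: E = 109.0, α = 9.05, σ_y = 1060 → σ = 75.8 MPa, n = 14.0
Smallest n: alloy S with n = 1.31.

alloy S, n = 1.31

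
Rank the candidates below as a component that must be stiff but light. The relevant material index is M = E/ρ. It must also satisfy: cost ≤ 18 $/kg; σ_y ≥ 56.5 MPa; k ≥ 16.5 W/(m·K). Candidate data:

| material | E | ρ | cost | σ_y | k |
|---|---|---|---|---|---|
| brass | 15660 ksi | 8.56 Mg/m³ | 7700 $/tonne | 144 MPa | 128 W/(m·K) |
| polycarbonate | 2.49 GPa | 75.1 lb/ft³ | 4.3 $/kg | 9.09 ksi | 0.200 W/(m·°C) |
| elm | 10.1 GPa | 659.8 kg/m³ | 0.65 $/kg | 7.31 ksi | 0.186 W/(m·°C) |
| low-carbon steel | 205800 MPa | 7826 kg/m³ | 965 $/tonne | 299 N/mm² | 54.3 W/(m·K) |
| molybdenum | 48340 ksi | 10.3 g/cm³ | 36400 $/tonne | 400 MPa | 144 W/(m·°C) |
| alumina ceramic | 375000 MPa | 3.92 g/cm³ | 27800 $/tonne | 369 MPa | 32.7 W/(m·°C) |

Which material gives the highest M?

low-carbon steel

Screen on constraints: cost ≤ 18 $/kg; σ_y ≥ 56.5 MPa; k ≥ 16.5 W/(m·K). Survivors: brass, low-carbon steel.
After converting to SI:
  brass: E = 108.0 GPa, ρ = 8560 kg/m³
  low-carbon steel: E = 205.8 GPa, ρ = 7826 kg/m³
  low-carbon steel: M = 26.3 MN·m/kg
  brass: M = 12.6 MN·m/kg
Highest index: low-carbon steel.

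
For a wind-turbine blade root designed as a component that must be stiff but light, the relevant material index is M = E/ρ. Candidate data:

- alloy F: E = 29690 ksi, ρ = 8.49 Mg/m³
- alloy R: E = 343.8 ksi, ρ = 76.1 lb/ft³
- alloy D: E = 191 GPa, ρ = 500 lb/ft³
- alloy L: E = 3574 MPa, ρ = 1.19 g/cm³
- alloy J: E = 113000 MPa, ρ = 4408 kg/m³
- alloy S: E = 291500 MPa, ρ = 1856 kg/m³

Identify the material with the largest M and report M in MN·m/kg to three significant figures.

Normalizing units and computing the index:
  alloy F: E = 204.7 GPa, ρ = 8490 kg/m³
  alloy R: E = 2.370 GPa, ρ = 1219 kg/m³
  alloy D: E = 191.0 GPa, ρ = 8009 kg/m³
  alloy L: E = 3.574 GPa, ρ = 1190 kg/m³
  alloy J: E = 113.0 GPa, ρ = 4408 kg/m³
  alloy S: E = 291.5 GPa, ρ = 1856 kg/m³
  alloy S: M = 157 MN·m/kg
  alloy J: M = 25.6 MN·m/kg
  alloy F: M = 24.1 MN·m/kg
  alloy D: M = 23.8 MN·m/kg
  alloy L: M = 3.00 MN·m/kg
  alloy R: M = 1.94 MN·m/kg
Alloy S has the largest M.

alloy S, M = 157 MN·m/kg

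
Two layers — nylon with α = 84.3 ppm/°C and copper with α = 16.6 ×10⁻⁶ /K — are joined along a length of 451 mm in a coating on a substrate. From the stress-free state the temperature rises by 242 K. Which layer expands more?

α(nylon) = 84.3×10⁻⁶/K vs α(copper) = 16.6×10⁻⁶/K.
Higher α expands more for the same ΔT: nylon.

nylon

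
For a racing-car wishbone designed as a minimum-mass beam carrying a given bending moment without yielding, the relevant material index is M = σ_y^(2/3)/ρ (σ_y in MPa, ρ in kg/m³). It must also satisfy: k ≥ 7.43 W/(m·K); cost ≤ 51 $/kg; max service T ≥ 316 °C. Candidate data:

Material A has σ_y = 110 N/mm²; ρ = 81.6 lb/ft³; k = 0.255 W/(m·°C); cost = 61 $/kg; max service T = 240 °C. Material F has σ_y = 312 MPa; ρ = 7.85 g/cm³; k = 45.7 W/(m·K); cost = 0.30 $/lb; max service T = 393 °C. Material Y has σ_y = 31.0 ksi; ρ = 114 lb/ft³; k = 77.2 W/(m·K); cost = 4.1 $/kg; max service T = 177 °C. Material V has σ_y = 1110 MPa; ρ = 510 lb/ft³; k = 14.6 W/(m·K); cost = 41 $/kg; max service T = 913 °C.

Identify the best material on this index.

Screen on constraints: k ≥ 7.43 W/(m·K); cost ≤ 51 $/kg; max service T ≥ 316 °C. Survivors: material F, material V.
Normalizing units and computing the index:
  material F: σ_y = 312.0 MPa, ρ = 7850 kg/m³
  material V: σ_y = 1110 MPa, ρ = 8169 kg/m³
  material V: M = 13.1×10⁻³
  material F: M = 5.86×10⁻³
Material V has the largest M.

material V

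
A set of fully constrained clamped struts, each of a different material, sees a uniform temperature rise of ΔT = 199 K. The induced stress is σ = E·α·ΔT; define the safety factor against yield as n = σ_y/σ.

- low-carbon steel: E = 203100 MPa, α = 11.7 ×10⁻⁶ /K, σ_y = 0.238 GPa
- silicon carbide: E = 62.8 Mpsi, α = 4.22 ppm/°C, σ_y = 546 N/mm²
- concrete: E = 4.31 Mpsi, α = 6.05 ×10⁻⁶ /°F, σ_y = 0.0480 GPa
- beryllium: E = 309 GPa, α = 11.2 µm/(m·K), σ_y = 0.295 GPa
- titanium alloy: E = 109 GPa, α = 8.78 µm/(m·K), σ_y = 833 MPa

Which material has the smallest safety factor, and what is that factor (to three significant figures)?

beryllium, n = 0.428

In consistent units (E in GPa, α in ×10⁻⁶/K, σ_y in MPa):
  low-carbon steel: E = 203.1, α = 11.7, σ_y = 238.0 → σ = 473 MPa, n = 0.503
  silicon carbide: E = 433.0, α = 4.22, σ_y = 546.0 → σ = 364 MPa, n = 1.50
  concrete: E = 29.72, α = 10.9, σ_y = 48.00 → σ = 64.4 MPa, n = 0.745
  beryllium: E = 309.0, α = 11.2, σ_y = 295.0 → σ = 689 MPa, n = 0.428
  titanium alloy: E = 109.0, α = 8.78, σ_y = 833.0 → σ = 190 MPa, n = 4.37
The minimum is beryllium at n = 0.428.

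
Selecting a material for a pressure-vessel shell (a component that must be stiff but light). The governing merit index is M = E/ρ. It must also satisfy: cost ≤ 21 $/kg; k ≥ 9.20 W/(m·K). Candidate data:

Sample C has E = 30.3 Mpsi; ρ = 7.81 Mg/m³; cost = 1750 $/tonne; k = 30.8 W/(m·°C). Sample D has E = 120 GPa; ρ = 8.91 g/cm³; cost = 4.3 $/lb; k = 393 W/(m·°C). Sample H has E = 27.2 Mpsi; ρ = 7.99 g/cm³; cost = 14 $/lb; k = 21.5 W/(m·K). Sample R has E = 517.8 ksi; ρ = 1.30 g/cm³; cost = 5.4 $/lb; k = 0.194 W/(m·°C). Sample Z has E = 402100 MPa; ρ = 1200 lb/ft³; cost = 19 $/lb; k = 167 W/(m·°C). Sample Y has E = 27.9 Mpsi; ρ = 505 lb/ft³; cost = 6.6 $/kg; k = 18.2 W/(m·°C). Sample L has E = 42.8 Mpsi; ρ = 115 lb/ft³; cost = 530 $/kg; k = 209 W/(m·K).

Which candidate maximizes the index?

Screen on constraints: cost ≤ 21 $/kg; k ≥ 9.20 W/(m·K). Survivors: sample C, sample D, sample Y.
Putting every candidate on a common basis:
  sample C: E = 208.9 GPa, ρ = 7810 kg/m³
  sample D: E = 120.0 GPa, ρ = 8910 kg/m³
  sample Y: E = 192.4 GPa, ρ = 8089 kg/m³
  sample C: M = 26.7 MN·m/kg
  sample Y: M = 23.8 MN·m/kg
  sample D: M = 13.5 MN·m/kg
Sample C ranks first.

sample C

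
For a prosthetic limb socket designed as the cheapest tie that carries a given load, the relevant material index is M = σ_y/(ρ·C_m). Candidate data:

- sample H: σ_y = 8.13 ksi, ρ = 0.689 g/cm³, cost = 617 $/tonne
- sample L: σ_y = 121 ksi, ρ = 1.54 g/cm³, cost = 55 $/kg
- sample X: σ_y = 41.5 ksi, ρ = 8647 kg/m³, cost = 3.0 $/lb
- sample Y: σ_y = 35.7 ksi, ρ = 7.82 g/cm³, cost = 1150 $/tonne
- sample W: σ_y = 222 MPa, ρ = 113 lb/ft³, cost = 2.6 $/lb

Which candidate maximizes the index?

Convert each candidate to consistent units, then evaluate M:
  sample H: σ_y = 56.05 MPa, ρ = 689.0 kg/m³, cost = 0.6170 $/kg
  sample L: σ_y = 834.3 MPa, ρ = 1540 kg/m³, cost = 55.00 $/kg
  sample X: σ_y = 286.1 MPa, ρ = 8647 kg/m³, cost = 6.614 $/kg
  sample Y: σ_y = 246.1 MPa, ρ = 7820 kg/m³, cost = 1.150 $/kg
  sample W: σ_y = 222.0 MPa, ρ = 1810 kg/m³, cost = 5.732 $/kg
  sample H: M = 132 kN·m per $
  sample Y: M = 27.4 kN·m per $
  sample W: M = 21.4 kN·m per $
  sample L: M = 9.85 kN·m per $
  sample X: M = 5.00 kN·m per $
Sample H has the largest M.

sample H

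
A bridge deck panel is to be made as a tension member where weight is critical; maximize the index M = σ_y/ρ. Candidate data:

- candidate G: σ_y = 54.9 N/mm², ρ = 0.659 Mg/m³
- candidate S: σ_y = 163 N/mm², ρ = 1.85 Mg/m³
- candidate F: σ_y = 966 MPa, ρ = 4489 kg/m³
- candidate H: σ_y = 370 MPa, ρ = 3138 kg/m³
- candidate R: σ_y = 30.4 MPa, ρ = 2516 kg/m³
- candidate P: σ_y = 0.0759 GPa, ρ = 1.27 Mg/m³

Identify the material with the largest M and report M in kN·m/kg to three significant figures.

candidate F, M = 215 kN·m/kg

Normalizing units and computing the index:
  candidate G: σ_y = 54.90 MPa, ρ = 659.0 kg/m³
  candidate S: σ_y = 163.0 MPa, ρ = 1850 kg/m³
  candidate F: σ_y = 966.0 MPa, ρ = 4489 kg/m³
  candidate H: σ_y = 370.0 MPa, ρ = 3138 kg/m³
  candidate R: σ_y = 30.40 MPa, ρ = 2516 kg/m³
  candidate P: σ_y = 75.90 MPa, ρ = 1270 kg/m³
  candidate F: M = 215 kN·m/kg
  candidate H: M = 118 kN·m/kg
  candidate S: M = 88.1 kN·m/kg
  candidate G: M = 83.3 kN·m/kg
  candidate P: M = 59.8 kN·m/kg
  candidate R: M = 12.1 kN·m/kg
Candidate F ranks first.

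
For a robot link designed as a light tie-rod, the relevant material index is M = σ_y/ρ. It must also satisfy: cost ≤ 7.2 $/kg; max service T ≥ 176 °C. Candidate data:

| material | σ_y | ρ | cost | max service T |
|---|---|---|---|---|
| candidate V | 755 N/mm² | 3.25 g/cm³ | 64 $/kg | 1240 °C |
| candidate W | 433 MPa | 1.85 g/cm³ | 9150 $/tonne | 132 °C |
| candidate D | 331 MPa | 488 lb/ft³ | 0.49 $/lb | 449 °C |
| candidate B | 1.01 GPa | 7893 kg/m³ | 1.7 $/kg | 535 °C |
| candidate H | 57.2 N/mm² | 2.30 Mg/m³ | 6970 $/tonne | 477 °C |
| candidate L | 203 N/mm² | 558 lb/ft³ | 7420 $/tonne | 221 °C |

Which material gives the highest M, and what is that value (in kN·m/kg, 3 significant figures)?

candidate B, M = 128 kN·m/kg

Screen on constraints: cost ≤ 7.2 $/kg; max service T ≥ 176 °C. Survivors: candidate D, candidate B, candidate H.
Putting every candidate on a common basis:
  candidate D: σ_y = 331.0 MPa, ρ = 7817 kg/m³
  candidate B: σ_y = 1010 MPa, ρ = 7893 kg/m³
  candidate H: σ_y = 57.20 MPa, ρ = 2300 kg/m³
  candidate B: M = 128 kN·m/kg
  candidate D: M = 42.3 kN·m/kg
  candidate H: M = 24.9 kN·m/kg
The maximum is for candidate B.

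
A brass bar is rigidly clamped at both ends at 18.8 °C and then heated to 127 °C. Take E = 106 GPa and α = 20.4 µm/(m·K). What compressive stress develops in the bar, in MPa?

234 MPa

ΔT = 108.2 K. Constrained thermal stress σ = E·α·ΔT = 106.0×10³ MPa × 20.4×10⁻⁶ × 108.2 = 234 MPa (compressive).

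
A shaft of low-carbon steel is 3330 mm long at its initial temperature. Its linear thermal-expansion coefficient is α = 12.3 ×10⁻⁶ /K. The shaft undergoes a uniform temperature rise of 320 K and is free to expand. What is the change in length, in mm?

13.1 mm

ΔL = α·L₀·ΔT = 12.3×10⁻⁶ × 3330 mm × 320.0 K = 13.1 mm.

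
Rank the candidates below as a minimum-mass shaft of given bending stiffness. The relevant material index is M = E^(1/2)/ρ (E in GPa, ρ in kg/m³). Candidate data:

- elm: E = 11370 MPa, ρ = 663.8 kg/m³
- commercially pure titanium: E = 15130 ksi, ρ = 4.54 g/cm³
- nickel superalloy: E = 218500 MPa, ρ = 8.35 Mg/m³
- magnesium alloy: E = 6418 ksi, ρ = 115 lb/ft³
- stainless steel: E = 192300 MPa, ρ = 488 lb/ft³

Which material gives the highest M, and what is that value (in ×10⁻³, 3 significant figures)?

Convert each candidate to consistent units, then evaluate M:
  elm: E = 11.37 GPa, ρ = 663.8 kg/m³
  commercially pure titanium: E = 104.3 GPa, ρ = 4540 kg/m³
  nickel superalloy: E = 218.5 GPa, ρ = 8350 kg/m³
  magnesium alloy: E = 44.25 GPa, ρ = 1842 kg/m³
  stainless steel: E = 192.3 GPa, ρ = 7817 kg/m³
  elm: M = 5.08×10⁻³
  magnesium alloy: M = 3.61×10⁻³
  commercially pure titanium: M = 2.25×10⁻³
  stainless steel: M = 1.77×10⁻³
  nickel superalloy: M = 1.77×10⁻³
Elm ranks first.

elm, M = 5.08×10⁻³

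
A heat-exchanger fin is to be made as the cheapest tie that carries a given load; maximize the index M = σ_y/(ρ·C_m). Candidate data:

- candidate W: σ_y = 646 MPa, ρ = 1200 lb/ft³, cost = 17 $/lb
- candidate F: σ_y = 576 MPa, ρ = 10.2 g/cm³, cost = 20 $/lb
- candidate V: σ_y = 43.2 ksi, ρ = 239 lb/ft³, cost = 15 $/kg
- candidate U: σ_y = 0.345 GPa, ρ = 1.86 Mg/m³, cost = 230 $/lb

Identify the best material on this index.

Convert each candidate to consistent units, then evaluate M:
  candidate W: σ_y = 646.0 MPa, ρ = 19220 kg/m³, cost = 37.48 $/kg
  candidate F: σ_y = 576.0 MPa, ρ = 10200 kg/m³, cost = 44.09 $/kg
  candidate V: σ_y = 297.9 MPa, ρ = 3828 kg/m³, cost = 15.00 $/kg
  candidate U: σ_y = 345.0 MPa, ρ = 1860 kg/m³, cost = 507.1 $/kg
  candidate V: M = 5.19 kN·m per $
  candidate F: M = 1.28 kN·m per $
  candidate W: M = 0.897 kN·m per $
  candidate U: M = 0.366 kN·m per $
The maximum is for candidate V.

candidate V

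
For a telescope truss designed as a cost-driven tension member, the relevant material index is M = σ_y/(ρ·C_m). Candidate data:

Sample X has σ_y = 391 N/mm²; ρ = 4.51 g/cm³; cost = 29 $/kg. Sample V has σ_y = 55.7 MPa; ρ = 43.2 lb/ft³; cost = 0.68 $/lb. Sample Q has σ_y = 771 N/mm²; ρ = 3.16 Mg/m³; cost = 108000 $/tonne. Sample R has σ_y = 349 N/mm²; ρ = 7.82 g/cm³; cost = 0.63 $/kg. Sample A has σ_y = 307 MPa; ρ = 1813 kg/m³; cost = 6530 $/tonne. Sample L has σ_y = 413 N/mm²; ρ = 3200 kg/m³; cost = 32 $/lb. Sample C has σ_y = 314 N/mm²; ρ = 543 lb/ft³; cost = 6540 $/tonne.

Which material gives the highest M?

sample R

Putting every candidate on a common basis:
  sample X: σ_y = 391.0 MPa, ρ = 4510 kg/m³, cost = 29.00 $/kg
  sample V: σ_y = 55.70 MPa, ρ = 692.0 kg/m³, cost = 1.499 $/kg
  sample Q: σ_y = 771.0 MPa, ρ = 3160 kg/m³, cost = 108.0 $/kg
  sample R: σ_y = 349.0 MPa, ρ = 7820 kg/m³, cost = 0.6300 $/kg
  sample A: σ_y = 307.0 MPa, ρ = 1813 kg/m³, cost = 6.530 $/kg
  sample L: σ_y = 413.0 MPa, ρ = 3200 kg/m³, cost = 70.55 $/kg
  sample C: σ_y = 314.0 MPa, ρ = 8698 kg/m³, cost = 6.540 $/kg
  sample R: M = 70.8 kN·m per $
  sample V: M = 53.7 kN·m per $
  sample A: M = 25.9 kN·m per $
  sample C: M = 5.52 kN·m per $
  sample X: M = 2.99 kN·m per $
  sample Q: M = 2.26 kN·m per $
  sample L: M = 1.83 kN·m per $
Sample R ranks first.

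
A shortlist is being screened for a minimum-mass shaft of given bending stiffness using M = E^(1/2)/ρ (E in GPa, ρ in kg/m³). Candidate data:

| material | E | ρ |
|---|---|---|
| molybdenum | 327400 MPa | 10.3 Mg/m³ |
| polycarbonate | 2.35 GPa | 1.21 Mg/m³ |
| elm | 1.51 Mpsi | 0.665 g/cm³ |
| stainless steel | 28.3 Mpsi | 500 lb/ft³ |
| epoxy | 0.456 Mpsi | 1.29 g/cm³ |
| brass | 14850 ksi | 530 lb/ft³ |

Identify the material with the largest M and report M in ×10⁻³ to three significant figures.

After converting to SI:
  molybdenum: E = 327.4 GPa, ρ = 10300 kg/m³
  polycarbonate: E = 2.350 GPa, ρ = 1210 kg/m³
  elm: E = 10.41 GPa, ρ = 665.0 kg/m³
  stainless steel: E = 195.1 GPa, ρ = 8009 kg/m³
  epoxy: E = 3.144 GPa, ρ = 1290 kg/m³
  brass: E = 102.4 GPa, ρ = 8490 kg/m³
  elm: M = 4.85×10⁻³
  molybdenum: M = 1.76×10⁻³
  stainless steel: M = 1.74×10⁻³
  epoxy: M = 1.37×10⁻³
  polycarbonate: M = 1.27×10⁻³
  brass: M = 1.19×10⁻³
The maximum is for elm.

elm, M = 4.85×10⁻³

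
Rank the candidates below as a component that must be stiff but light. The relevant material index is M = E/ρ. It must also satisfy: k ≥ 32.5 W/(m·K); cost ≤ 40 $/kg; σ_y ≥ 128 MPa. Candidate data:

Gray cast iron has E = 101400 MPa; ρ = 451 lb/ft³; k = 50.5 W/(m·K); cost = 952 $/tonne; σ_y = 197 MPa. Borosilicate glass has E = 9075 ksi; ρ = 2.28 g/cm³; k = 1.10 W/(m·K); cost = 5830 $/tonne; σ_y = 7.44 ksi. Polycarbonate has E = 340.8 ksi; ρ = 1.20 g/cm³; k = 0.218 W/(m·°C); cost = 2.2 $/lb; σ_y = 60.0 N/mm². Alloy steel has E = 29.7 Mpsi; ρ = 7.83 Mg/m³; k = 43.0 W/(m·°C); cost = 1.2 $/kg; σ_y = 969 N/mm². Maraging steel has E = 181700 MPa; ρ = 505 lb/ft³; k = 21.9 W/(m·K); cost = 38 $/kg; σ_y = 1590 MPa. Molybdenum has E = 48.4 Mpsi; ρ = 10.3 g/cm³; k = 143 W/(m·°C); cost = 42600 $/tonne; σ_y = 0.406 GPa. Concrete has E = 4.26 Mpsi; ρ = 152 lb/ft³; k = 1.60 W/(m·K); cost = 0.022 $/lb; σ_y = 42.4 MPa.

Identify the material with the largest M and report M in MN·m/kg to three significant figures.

Screen on constraints: k ≥ 32.5 W/(m·K); cost ≤ 40 $/kg; σ_y ≥ 128 MPa. Survivors: gray cast iron, alloy steel.
After converting to SI:
  gray cast iron: E = 101.4 GPa, ρ = 7224 kg/m³
  alloy steel: E = 204.8 GPa, ρ = 7830 kg/m³
  alloy steel: M = 26.2 MN·m/kg
  gray cast iron: M = 14.0 MN·m/kg
Alloy steel has the largest M.

alloy steel, M = 26.2 MN·m/kg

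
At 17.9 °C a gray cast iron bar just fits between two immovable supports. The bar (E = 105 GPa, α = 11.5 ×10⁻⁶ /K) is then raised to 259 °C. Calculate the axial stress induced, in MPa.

ΔT = 241.1 K. Constrained thermal stress σ = E·α·ΔT = 105.0×10³ MPa × 11.5×10⁻⁶ × 241.1 = 291 MPa (compressive).

291 MPa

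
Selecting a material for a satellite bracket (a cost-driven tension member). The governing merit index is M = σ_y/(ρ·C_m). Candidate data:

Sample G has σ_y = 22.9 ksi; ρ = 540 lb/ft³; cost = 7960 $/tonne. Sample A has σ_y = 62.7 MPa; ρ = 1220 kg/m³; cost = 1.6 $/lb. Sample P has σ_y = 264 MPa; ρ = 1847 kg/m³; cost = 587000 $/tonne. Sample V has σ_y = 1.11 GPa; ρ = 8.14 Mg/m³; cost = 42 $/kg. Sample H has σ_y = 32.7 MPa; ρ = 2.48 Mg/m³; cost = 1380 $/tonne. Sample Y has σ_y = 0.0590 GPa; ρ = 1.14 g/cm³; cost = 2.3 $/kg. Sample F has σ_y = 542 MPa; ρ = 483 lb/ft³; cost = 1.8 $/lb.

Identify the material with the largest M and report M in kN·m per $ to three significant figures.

sample Y, M = 22.5 kN·m per $

Normalizing units and computing the index:
  sample G: σ_y = 157.9 MPa, ρ = 8650 kg/m³, cost = 7.960 $/kg
  sample A: σ_y = 62.70 MPa, ρ = 1220 kg/m³, cost = 3.527 $/kg
  sample P: σ_y = 264.0 MPa, ρ = 1847 kg/m³, cost = 587.0 $/kg
  sample V: σ_y = 1110 MPa, ρ = 8140 kg/m³, cost = 42.00 $/kg
  sample H: σ_y = 32.70 MPa, ρ = 2480 kg/m³, cost = 1.380 $/kg
  sample Y: σ_y = 59.00 MPa, ρ = 1140 kg/m³, cost = 2.300 $/kg
  sample F: σ_y = 542.0 MPa, ρ = 7737 kg/m³, cost = 3.968 $/kg
  sample Y: M = 22.5 kN·m per $
  sample F: M = 17.7 kN·m per $
  sample A: M = 14.6 kN·m per $
  sample H: M = 9.55 kN·m per $
  sample V: M = 3.25 kN·m per $
  sample G: M = 2.29 kN·m per $
  sample P: M = 0.243 kN·m per $
Sample Y ranks first.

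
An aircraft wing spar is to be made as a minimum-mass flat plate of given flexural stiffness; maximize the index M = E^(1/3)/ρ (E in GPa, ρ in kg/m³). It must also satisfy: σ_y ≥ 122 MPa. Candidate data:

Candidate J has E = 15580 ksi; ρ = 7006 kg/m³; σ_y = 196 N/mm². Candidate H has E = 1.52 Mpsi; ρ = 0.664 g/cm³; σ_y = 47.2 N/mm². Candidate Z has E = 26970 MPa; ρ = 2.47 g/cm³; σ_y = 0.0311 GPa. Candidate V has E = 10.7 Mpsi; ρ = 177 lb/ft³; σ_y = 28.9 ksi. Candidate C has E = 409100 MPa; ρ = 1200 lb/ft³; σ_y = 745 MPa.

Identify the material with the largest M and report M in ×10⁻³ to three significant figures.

Screen on constraints: σ_y ≥ 122 MPa. Survivors: candidate J, candidate V, candidate C.
Normalizing units and computing the index:
  candidate J: E = 107.4 GPa, ρ = 7006 kg/m³
  candidate V: E = 73.77 GPa, ρ = 2835 kg/m³
  candidate C: E = 409.1 GPa, ρ = 19220 kg/m³
  candidate V: M = 1.48×10⁻³
  candidate J: M = 0.679×10⁻³
  candidate C: M = 0.386×10⁻³
Candidate V has the largest M.

candidate V, M = 1.48×10⁻³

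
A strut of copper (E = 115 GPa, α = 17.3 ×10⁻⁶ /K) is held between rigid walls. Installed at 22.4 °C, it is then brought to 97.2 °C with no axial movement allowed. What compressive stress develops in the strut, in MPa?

ΔT = 74.80 K. Constrained thermal stress σ = E·α·ΔT = 115.0×10³ MPa × 17.3×10⁻⁶ × 74.80 = 149 MPa (compressive).

149 MPa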